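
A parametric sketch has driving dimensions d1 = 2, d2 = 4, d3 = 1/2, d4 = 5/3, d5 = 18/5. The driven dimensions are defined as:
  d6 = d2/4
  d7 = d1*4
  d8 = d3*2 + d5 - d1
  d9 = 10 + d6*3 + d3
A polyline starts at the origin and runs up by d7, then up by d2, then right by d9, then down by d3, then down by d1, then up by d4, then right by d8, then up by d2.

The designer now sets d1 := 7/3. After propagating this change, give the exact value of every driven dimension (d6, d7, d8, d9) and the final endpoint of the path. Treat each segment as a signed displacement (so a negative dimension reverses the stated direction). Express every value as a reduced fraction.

Apply edit: d1 := 7/3
  d6 = d2/4 = 1
  d7 = d1*4 = 28/3
  d8 = d3*2 + d5 - d1 = 34/15
  d9 = 10 + d6*3 + d3 = 27/2
Walk from origin (0, 0):
  seg 1: up by d7 = 28/3 → (0, 28/3)
  seg 2: up by d2 = 4 → (0, 40/3)
  seg 3: right by d9 = 27/2 → (27/2, 40/3)
  seg 4: down by d3 = 1/2 → (27/2, 77/6)
  seg 5: down by d1 = 7/3 → (27/2, 21/2)
  seg 6: up by d4 = 5/3 → (27/2, 73/6)
  seg 7: right by d8 = 34/15 → (473/30, 73/6)
  seg 8: up by d2 = 4 → (473/30, 97/6)

d6 = 1
d7 = 28/3
d8 = 34/15
d9 = 27/2
endpoint = (473/30, 97/6)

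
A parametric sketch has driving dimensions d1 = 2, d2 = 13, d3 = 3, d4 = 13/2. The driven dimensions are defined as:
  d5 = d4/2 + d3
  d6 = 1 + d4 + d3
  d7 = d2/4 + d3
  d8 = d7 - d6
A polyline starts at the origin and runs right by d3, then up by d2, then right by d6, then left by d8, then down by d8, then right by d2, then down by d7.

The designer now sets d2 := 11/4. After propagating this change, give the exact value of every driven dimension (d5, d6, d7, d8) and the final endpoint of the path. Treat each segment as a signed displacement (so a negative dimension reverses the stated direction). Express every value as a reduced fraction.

d5 = 25/4
d6 = 21/2
d7 = 59/16
d8 = -109/16
endpoint = (369/16, 47/8)

Apply edit: d2 := 11/4
  d5 = d4/2 + d3 = 25/4
  d6 = 1 + d4 + d3 = 21/2
  d7 = d2/4 + d3 = 59/16
  d8 = d7 - d6 = -109/16
Walk from origin (0, 0):
  seg 1: right by d3 = 3 → (3, 0)
  seg 2: up by d2 = 11/4 → (3, 11/4)
  seg 3: right by d6 = 21/2 → (27/2, 11/4)
  seg 4: left by d8 = -109/16 → (325/16, 11/4)
  seg 5: down by d8 = -109/16 → (325/16, 153/16)
  seg 6: right by d2 = 11/4 → (369/16, 153/16)
  seg 7: down by d7 = 59/16 → (369/16, 47/8)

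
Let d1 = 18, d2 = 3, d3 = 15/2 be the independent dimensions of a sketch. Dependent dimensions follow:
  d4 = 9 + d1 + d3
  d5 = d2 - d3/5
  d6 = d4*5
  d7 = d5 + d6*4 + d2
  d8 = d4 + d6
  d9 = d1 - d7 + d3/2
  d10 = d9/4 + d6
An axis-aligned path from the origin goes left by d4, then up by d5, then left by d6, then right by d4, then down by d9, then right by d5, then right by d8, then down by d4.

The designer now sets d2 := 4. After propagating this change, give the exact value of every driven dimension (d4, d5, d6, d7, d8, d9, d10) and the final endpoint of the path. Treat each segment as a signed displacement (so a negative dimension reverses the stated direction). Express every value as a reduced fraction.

Apply edit: d2 := 4
  d4 = 9 + d1 + d3 = 69/2
  d5 = d2 - d3/5 = 5/2
  d6 = d4*5 = 345/2
  d7 = d5 + d6*4 + d2 = 1393/2
  d8 = d4 + d6 = 207
  d9 = d1 - d7 + d3/2 = -2699/4
  d10 = d9/4 + d6 = 61/16
Walk from origin (0, 0):
  seg 1: left by d4 = 69/2 → (-69/2, 0)
  seg 2: up by d5 = 5/2 → (-69/2, 5/2)
  seg 3: left by d6 = 345/2 → (-207, 5/2)
  seg 4: right by d4 = 69/2 → (-345/2, 5/2)
  seg 5: down by d9 = -2699/4 → (-345/2, 2709/4)
  seg 6: right by d5 = 5/2 → (-170, 2709/4)
  seg 7: right by d8 = 207 → (37, 2709/4)
  seg 8: down by d4 = 69/2 → (37, 2571/4)

d4 = 69/2
d5 = 5/2
d6 = 345/2
d7 = 1393/2
d8 = 207
d9 = -2699/4
d10 = 61/16
endpoint = (37, 2571/4)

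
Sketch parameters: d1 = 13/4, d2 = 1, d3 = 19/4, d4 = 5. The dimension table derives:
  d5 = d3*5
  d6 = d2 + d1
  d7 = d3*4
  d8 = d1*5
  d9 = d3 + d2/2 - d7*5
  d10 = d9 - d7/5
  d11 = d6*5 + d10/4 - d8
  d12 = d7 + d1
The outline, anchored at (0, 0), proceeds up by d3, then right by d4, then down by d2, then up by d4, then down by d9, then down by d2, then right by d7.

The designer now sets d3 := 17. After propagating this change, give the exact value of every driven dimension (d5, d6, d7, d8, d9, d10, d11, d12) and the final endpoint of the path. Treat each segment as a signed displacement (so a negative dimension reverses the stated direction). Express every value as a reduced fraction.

d5 = 85
d6 = 17/4
d7 = 68
d8 = 65/4
d9 = -645/2
d10 = -3361/10
d11 = -3161/40
d12 = 285/4
endpoint = (73, 685/2)

Apply edit: d3 := 17
  d5 = d3*5 = 85
  d6 = d2 + d1 = 17/4
  d7 = d3*4 = 68
  d8 = d1*5 = 65/4
  d9 = d3 + d2/2 - d7*5 = -645/2
  d10 = d9 - d7/5 = -3361/10
  d11 = d6*5 + d10/4 - d8 = -3161/40
  d12 = d7 + d1 = 285/4
Walk from origin (0, 0):
  seg 1: up by d3 = 17 → (0, 17)
  seg 2: right by d4 = 5 → (5, 17)
  seg 3: down by d2 = 1 → (5, 16)
  seg 4: up by d4 = 5 → (5, 21)
  seg 5: down by d9 = -645/2 → (5, 687/2)
  seg 6: down by d2 = 1 → (5, 685/2)
  seg 7: right by d7 = 68 → (73, 685/2)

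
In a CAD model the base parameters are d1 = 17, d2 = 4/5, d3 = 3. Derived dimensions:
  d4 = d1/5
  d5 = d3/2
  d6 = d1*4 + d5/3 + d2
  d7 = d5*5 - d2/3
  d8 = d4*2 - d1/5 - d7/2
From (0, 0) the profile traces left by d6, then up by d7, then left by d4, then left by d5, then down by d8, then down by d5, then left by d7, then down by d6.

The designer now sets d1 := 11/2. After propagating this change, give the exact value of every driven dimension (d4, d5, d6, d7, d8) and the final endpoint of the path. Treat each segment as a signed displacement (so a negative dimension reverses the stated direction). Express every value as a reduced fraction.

d4 = 11/10
d5 = 3/2
d6 = 233/10
d7 = 217/30
d8 = -151/60
endpoint = (-497/15, -301/20)

Apply edit: d1 := 11/2
  d4 = d1/5 = 11/10
  d5 = d3/2 = 3/2
  d6 = d1*4 + d5/3 + d2 = 233/10
  d7 = d5*5 - d2/3 = 217/30
  d8 = d4*2 - d1/5 - d7/2 = -151/60
Walk from origin (0, 0):
  seg 1: left by d6 = 233/10 → (-233/10, 0)
  seg 2: up by d7 = 217/30 → (-233/10, 217/30)
  seg 3: left by d4 = 11/10 → (-122/5, 217/30)
  seg 4: left by d5 = 3/2 → (-259/10, 217/30)
  seg 5: down by d8 = -151/60 → (-259/10, 39/4)
  seg 6: down by d5 = 3/2 → (-259/10, 33/4)
  seg 7: left by d7 = 217/30 → (-497/15, 33/4)
  seg 8: down by d6 = 233/10 → (-497/15, -301/20)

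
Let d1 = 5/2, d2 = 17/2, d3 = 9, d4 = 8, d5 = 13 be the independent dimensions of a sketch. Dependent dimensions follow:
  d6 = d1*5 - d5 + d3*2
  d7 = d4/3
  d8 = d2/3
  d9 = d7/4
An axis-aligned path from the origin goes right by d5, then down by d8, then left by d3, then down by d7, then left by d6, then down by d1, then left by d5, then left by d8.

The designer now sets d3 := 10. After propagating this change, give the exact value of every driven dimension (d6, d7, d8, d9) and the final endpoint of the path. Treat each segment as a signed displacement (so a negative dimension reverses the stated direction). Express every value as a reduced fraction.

d6 = 39/2
d7 = 8/3
d8 = 17/6
d9 = 2/3
endpoint = (-97/3, -8)

Apply edit: d3 := 10
  d6 = d1*5 - d5 + d3*2 = 39/2
  d7 = d4/3 = 8/3
  d8 = d2/3 = 17/6
  d9 = d7/4 = 2/3
Walk from origin (0, 0):
  seg 1: right by d5 = 13 → (13, 0)
  seg 2: down by d8 = 17/6 → (13, -17/6)
  seg 3: left by d3 = 10 → (3, -17/6)
  seg 4: down by d7 = 8/3 → (3, -11/2)
  seg 5: left by d6 = 39/2 → (-33/2, -11/2)
  seg 6: down by d1 = 5/2 → (-33/2, -8)
  seg 7: left by d5 = 13 → (-59/2, -8)
  seg 8: left by d8 = 17/6 → (-97/3, -8)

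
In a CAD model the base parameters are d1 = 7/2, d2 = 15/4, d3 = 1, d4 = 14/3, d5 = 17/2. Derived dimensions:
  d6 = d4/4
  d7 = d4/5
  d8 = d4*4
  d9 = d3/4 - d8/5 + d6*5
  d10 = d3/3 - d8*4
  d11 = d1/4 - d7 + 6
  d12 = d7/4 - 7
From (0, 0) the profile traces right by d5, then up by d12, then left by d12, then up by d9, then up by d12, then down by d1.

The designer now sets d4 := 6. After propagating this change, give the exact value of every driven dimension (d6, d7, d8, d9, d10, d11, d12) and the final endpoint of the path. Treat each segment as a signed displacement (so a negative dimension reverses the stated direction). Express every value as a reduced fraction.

d6 = 3/2
d7 = 6/5
d8 = 24
d9 = 59/20
d10 = -287/3
d11 = 227/40
d12 = -67/10
endpoint = (76/5, -279/20)

Apply edit: d4 := 6
  d6 = d4/4 = 3/2
  d7 = d4/5 = 6/5
  d8 = d4*4 = 24
  d9 = d3/4 - d8/5 + d6*5 = 59/20
  d10 = d3/3 - d8*4 = -287/3
  d11 = d1/4 - d7 + 6 = 227/40
  d12 = d7/4 - 7 = -67/10
Walk from origin (0, 0):
  seg 1: right by d5 = 17/2 → (17/2, 0)
  seg 2: up by d12 = -67/10 → (17/2, -67/10)
  seg 3: left by d12 = -67/10 → (76/5, -67/10)
  seg 4: up by d9 = 59/20 → (76/5, -15/4)
  seg 5: up by d12 = -67/10 → (76/5, -209/20)
  seg 6: down by d1 = 7/2 → (76/5, -279/20)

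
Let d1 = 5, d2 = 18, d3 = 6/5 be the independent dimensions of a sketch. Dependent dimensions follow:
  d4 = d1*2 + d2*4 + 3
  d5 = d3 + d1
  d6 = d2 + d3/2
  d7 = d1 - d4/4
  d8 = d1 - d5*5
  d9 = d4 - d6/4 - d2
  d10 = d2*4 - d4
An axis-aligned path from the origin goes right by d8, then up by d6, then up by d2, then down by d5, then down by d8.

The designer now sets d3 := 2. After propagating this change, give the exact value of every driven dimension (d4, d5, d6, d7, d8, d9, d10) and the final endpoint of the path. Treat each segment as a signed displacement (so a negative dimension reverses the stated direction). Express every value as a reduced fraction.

Apply edit: d3 := 2
  d4 = d1*2 + d2*4 + 3 = 85
  d5 = d3 + d1 = 7
  d6 = d2 + d3/2 = 19
  d7 = d1 - d4/4 = -65/4
  d8 = d1 - d5*5 = -30
  d9 = d4 - d6/4 - d2 = 249/4
  d10 = d2*4 - d4 = -13
Walk from origin (0, 0):
  seg 1: right by d8 = -30 → (-30, 0)
  seg 2: up by d6 = 19 → (-30, 19)
  seg 3: up by d2 = 18 → (-30, 37)
  seg 4: down by d5 = 7 → (-30, 30)
  seg 5: down by d8 = -30 → (-30, 60)

d4 = 85
d5 = 7
d6 = 19
d7 = -65/4
d8 = -30
d9 = 249/4
d10 = -13
endpoint = (-30, 60)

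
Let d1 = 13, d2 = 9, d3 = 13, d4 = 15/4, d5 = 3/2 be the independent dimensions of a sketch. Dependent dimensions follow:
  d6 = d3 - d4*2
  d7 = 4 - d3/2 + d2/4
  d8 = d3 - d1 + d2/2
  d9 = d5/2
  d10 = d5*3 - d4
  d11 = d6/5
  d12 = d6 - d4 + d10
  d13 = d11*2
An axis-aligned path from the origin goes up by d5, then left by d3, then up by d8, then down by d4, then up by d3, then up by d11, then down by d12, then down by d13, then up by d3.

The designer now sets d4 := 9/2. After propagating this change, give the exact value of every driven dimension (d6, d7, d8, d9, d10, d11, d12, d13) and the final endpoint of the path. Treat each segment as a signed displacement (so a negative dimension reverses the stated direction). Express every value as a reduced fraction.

Apply edit: d4 := 9/2
  d6 = d3 - d4*2 = 4
  d7 = 4 - d3/2 + d2/4 = -1/4
  d8 = d3 - d1 + d2/2 = 9/2
  d9 = d5/2 = 3/4
  d10 = d5*3 - d4 = 0
  d11 = d6/5 = 4/5
  d12 = d6 - d4 + d10 = -1/2
  d13 = d11*2 = 8/5
Walk from origin (0, 0):
  seg 1: up by d5 = 3/2 → (0, 3/2)
  seg 2: left by d3 = 13 → (-13, 3/2)
  seg 3: up by d8 = 9/2 → (-13, 6)
  seg 4: down by d4 = 9/2 → (-13, 3/2)
  seg 5: up by d3 = 13 → (-13, 29/2)
  seg 6: up by d11 = 4/5 → (-13, 153/10)
  seg 7: down by d12 = -1/2 → (-13, 79/5)
  seg 8: down by d13 = 8/5 → (-13, 71/5)
  seg 9: up by d3 = 13 → (-13, 136/5)

d6 = 4
d7 = -1/4
d8 = 9/2
d9 = 3/4
d10 = 0
d11 = 4/5
d12 = -1/2
d13 = 8/5
endpoint = (-13, 136/5)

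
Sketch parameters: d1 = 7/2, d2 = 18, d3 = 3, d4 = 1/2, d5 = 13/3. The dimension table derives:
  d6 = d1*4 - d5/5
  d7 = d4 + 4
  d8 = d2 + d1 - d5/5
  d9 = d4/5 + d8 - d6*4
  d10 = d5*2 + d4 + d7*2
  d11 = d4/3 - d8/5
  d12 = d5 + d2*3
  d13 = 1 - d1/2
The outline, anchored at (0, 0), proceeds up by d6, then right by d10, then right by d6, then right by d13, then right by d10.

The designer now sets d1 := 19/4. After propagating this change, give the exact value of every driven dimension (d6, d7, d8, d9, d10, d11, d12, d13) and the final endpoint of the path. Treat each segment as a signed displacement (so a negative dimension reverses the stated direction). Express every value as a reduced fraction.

Apply edit: d1 := 19/4
  d6 = d1*4 - d5/5 = 272/15
  d7 = d4 + 4 = 9/2
  d8 = d2 + d1 - d5/5 = 1313/60
  d9 = d4/5 + d8 - d6*4 = -1011/20
  d10 = d5*2 + d4 + d7*2 = 109/6
  d11 = d4/3 - d8/5 = -421/100
  d12 = d5 + d2*3 = 175/3
  d13 = 1 - d1/2 = -11/8
Walk from origin (0, 0):
  seg 1: up by d6 = 272/15 → (0, 272/15)
  seg 2: right by d10 = 109/6 → (109/6, 272/15)
  seg 3: right by d6 = 272/15 → (363/10, 272/15)
  seg 4: right by d13 = -11/8 → (1397/40, 272/15)
  seg 5: right by d10 = 109/6 → (6371/120, 272/15)

d6 = 272/15
d7 = 9/2
d8 = 1313/60
d9 = -1011/20
d10 = 109/6
d11 = -421/100
d12 = 175/3
d13 = -11/8
endpoint = (6371/120, 272/15)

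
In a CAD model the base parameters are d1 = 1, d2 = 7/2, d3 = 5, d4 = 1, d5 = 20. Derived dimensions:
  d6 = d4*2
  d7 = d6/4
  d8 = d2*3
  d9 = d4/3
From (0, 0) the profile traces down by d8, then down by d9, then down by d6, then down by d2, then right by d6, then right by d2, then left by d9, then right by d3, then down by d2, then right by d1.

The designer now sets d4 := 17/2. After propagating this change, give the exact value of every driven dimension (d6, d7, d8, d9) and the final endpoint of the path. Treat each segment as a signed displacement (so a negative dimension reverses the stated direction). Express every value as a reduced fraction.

d6 = 17
d7 = 17/4
d8 = 21/2
d9 = 17/6
endpoint = (71/3, -112/3)

Apply edit: d4 := 17/2
  d6 = d4*2 = 17
  d7 = d6/4 = 17/4
  d8 = d2*3 = 21/2
  d9 = d4/3 = 17/6
Walk from origin (0, 0):
  seg 1: down by d8 = 21/2 → (0, -21/2)
  seg 2: down by d9 = 17/6 → (0, -40/3)
  seg 3: down by d6 = 17 → (0, -91/3)
  seg 4: down by d2 = 7/2 → (0, -203/6)
  seg 5: right by d6 = 17 → (17, -203/6)
  seg 6: right by d2 = 7/2 → (41/2, -203/6)
  seg 7: left by d9 = 17/6 → (53/3, -203/6)
  seg 8: right by d3 = 5 → (68/3, -203/6)
  seg 9: down by d2 = 7/2 → (68/3, -112/3)
  seg 10: right by d1 = 1 → (71/3, -112/3)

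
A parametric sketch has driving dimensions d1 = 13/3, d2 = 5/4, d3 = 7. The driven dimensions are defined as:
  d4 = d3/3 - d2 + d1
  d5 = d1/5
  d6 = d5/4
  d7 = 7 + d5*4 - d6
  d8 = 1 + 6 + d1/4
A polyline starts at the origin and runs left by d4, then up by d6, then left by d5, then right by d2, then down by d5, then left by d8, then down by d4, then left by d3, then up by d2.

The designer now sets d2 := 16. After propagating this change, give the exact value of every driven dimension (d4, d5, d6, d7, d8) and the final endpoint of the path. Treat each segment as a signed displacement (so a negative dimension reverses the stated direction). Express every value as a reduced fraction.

Apply edit: d2 := 16
  d4 = d3/3 - d2 + d1 = -28/3
  d5 = d1/5 = 13/15
  d6 = d5/4 = 13/60
  d7 = 7 + d5*4 - d6 = 41/4
  d8 = 1 + 6 + d1/4 = 97/12
Walk from origin (0, 0):
  seg 1: left by d4 = -28/3 → (28/3, 0)
  seg 2: up by d6 = 13/60 → (28/3, 13/60)
  seg 3: left by d5 = 13/15 → (127/15, 13/60)
  seg 4: right by d2 = 16 → (367/15, 13/60)
  seg 5: down by d5 = 13/15 → (367/15, -13/20)
  seg 6: left by d8 = 97/12 → (983/60, -13/20)
  seg 7: down by d4 = -28/3 → (983/60, 521/60)
  seg 8: left by d3 = 7 → (563/60, 521/60)
  seg 9: up by d2 = 16 → (563/60, 1481/60)

d4 = -28/3
d5 = 13/15
d6 = 13/60
d7 = 41/4
d8 = 97/12
endpoint = (563/60, 1481/60)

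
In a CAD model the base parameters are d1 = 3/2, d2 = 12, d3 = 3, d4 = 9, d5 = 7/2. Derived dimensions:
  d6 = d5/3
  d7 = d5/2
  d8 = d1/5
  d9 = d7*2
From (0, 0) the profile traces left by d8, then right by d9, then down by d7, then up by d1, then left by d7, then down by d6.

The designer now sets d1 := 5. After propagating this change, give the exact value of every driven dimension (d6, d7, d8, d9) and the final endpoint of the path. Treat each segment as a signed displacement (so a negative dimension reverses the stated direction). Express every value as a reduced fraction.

Apply edit: d1 := 5
  d6 = d5/3 = 7/6
  d7 = d5/2 = 7/4
  d8 = d1/5 = 1
  d9 = d7*2 = 7/2
Walk from origin (0, 0):
  seg 1: left by d8 = 1 → (-1, 0)
  seg 2: right by d9 = 7/2 → (5/2, 0)
  seg 3: down by d7 = 7/4 → (5/2, -7/4)
  seg 4: up by d1 = 5 → (5/2, 13/4)
  seg 5: left by d7 = 7/4 → (3/4, 13/4)
  seg 6: down by d6 = 7/6 → (3/4, 25/12)

d6 = 7/6
d7 = 7/4
d8 = 1
d9 = 7/2
endpoint = (3/4, 25/12)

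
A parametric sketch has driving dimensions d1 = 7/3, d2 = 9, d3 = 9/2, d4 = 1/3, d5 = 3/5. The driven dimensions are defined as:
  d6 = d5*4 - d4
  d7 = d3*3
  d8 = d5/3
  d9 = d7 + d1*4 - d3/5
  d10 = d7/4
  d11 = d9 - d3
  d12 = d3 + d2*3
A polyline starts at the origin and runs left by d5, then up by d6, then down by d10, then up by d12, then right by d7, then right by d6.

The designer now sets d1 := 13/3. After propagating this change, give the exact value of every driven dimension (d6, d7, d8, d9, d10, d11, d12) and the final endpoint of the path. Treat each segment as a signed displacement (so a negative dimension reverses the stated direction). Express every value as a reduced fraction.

Apply edit: d1 := 13/3
  d6 = d5*4 - d4 = 31/15
  d7 = d3*3 = 27/2
  d8 = d5/3 = 1/5
  d9 = d7 + d1*4 - d3/5 = 449/15
  d10 = d7/4 = 27/8
  d11 = d9 - d3 = 763/30
  d12 = d3 + d2*3 = 63/2
Walk from origin (0, 0):
  seg 1: left by d5 = 3/5 → (-3/5, 0)
  seg 2: up by d6 = 31/15 → (-3/5, 31/15)
  seg 3: down by d10 = 27/8 → (-3/5, -157/120)
  seg 4: up by d12 = 63/2 → (-3/5, 3623/120)
  seg 5: right by d7 = 27/2 → (129/10, 3623/120)
  seg 6: right by d6 = 31/15 → (449/30, 3623/120)

d6 = 31/15
d7 = 27/2
d8 = 1/5
d9 = 449/15
d10 = 27/8
d11 = 763/30
d12 = 63/2
endpoint = (449/30, 3623/120)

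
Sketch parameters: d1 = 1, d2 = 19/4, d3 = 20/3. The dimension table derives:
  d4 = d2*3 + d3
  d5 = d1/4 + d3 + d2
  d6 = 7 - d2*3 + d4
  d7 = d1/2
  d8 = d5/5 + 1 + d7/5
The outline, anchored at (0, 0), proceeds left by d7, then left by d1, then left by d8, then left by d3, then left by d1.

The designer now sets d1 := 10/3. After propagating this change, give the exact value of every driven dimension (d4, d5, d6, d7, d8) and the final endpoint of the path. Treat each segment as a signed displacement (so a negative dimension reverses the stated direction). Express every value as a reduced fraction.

Apply edit: d1 := 10/3
  d4 = d2*3 + d3 = 251/12
  d5 = d1/4 + d3 + d2 = 49/4
  d6 = 7 - d2*3 + d4 = 41/3
  d7 = d1/2 = 5/3
  d8 = d5/5 + 1 + d7/5 = 227/60
Walk from origin (0, 0):
  seg 1: left by d7 = 5/3 → (-5/3, 0)
  seg 2: left by d1 = 10/3 → (-5, 0)
  seg 3: left by d8 = 227/60 → (-527/60, 0)
  seg 4: left by d3 = 20/3 → (-309/20, 0)
  seg 5: left by d1 = 10/3 → (-1127/60, 0)

d4 = 251/12
d5 = 49/4
d6 = 41/3
d7 = 5/3
d8 = 227/60
endpoint = (-1127/60, 0)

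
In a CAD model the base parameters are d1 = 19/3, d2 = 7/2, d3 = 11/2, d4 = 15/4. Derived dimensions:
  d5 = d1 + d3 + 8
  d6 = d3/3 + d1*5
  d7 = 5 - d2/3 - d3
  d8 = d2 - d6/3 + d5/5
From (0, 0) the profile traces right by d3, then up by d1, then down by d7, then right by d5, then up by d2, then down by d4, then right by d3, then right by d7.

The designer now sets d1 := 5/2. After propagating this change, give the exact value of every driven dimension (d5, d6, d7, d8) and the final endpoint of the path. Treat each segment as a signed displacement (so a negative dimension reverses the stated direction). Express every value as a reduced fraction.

Apply edit: d1 := 5/2
  d5 = d1 + d3 + 8 = 16
  d6 = d3/3 + d1*5 = 43/3
  d7 = 5 - d2/3 - d3 = -5/3
  d8 = d2 - d6/3 + d5/5 = 173/90
Walk from origin (0, 0):
  seg 1: right by d3 = 11/2 → (11/2, 0)
  seg 2: up by d1 = 5/2 → (11/2, 5/2)
  seg 3: down by d7 = -5/3 → (11/2, 25/6)
  seg 4: right by d5 = 16 → (43/2, 25/6)
  seg 5: up by d2 = 7/2 → (43/2, 23/3)
  seg 6: down by d4 = 15/4 → (43/2, 47/12)
  seg 7: right by d3 = 11/2 → (27, 47/12)
  seg 8: right by d7 = -5/3 → (76/3, 47/12)

d5 = 16
d6 = 43/3
d7 = -5/3
d8 = 173/90
endpoint = (76/3, 47/12)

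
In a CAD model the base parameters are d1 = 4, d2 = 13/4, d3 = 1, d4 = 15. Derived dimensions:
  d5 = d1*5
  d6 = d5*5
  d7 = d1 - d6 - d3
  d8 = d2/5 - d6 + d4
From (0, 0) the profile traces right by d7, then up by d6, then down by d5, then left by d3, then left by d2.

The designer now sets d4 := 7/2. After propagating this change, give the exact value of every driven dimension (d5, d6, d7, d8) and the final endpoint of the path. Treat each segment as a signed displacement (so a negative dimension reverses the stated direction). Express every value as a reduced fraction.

d5 = 20
d6 = 100
d7 = -97
d8 = -1917/20
endpoint = (-405/4, 80)

Apply edit: d4 := 7/2
  d5 = d1*5 = 20
  d6 = d5*5 = 100
  d7 = d1 - d6 - d3 = -97
  d8 = d2/5 - d6 + d4 = -1917/20
Walk from origin (0, 0):
  seg 1: right by d7 = -97 → (-97, 0)
  seg 2: up by d6 = 100 → (-97, 100)
  seg 3: down by d5 = 20 → (-97, 80)
  seg 4: left by d3 = 1 → (-98, 80)
  seg 5: left by d2 = 13/4 → (-405/4, 80)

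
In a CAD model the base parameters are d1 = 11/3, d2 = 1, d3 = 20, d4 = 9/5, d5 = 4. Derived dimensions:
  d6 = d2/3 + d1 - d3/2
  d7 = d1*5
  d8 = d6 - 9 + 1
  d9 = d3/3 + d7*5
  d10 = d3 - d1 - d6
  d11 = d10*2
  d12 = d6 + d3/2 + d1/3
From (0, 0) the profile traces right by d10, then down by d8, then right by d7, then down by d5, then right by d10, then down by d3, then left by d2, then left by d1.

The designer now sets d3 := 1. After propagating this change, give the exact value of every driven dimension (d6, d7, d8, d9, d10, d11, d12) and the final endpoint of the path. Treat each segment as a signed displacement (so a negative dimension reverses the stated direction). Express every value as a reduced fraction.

Apply edit: d3 := 1
  d6 = d2/3 + d1 - d3/2 = 7/2
  d7 = d1*5 = 55/3
  d8 = d6 - 9 + 1 = -9/2
  d9 = d3/3 + d7*5 = 92
  d10 = d3 - d1 - d6 = -37/6
  d11 = d10*2 = -37/3
  d12 = d6 + d3/2 + d1/3 = 47/9
Walk from origin (0, 0):
  seg 1: right by d10 = -37/6 → (-37/6, 0)
  seg 2: down by d8 = -9/2 → (-37/6, 9/2)
  seg 3: right by d7 = 55/3 → (73/6, 9/2)
  seg 4: down by d5 = 4 → (73/6, 1/2)
  seg 5: right by d10 = -37/6 → (6, 1/2)
  seg 6: down by d3 = 1 → (6, -1/2)
  seg 7: left by d2 = 1 → (5, -1/2)
  seg 8: left by d1 = 11/3 → (4/3, -1/2)

d6 = 7/2
d7 = 55/3
d8 = -9/2
d9 = 92
d10 = -37/6
d11 = -37/3
d12 = 47/9
endpoint = (4/3, -1/2)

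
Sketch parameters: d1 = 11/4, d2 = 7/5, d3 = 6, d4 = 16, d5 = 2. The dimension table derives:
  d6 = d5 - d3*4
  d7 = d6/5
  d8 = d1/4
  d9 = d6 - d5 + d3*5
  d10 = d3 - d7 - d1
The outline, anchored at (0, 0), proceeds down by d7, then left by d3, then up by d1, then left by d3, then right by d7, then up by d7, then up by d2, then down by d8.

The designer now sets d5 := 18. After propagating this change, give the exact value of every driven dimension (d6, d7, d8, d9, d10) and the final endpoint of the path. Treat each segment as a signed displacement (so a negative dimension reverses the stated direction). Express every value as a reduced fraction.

Apply edit: d5 := 18
  d6 = d5 - d3*4 = -6
  d7 = d6/5 = -6/5
  d8 = d1/4 = 11/16
  d9 = d6 - d5 + d3*5 = 6
  d10 = d3 - d7 - d1 = 89/20
Walk from origin (0, 0):
  seg 1: down by d7 = -6/5 → (0, 6/5)
  seg 2: left by d3 = 6 → (-6, 6/5)
  seg 3: up by d1 = 11/4 → (-6, 79/20)
  seg 4: left by d3 = 6 → (-12, 79/20)
  seg 5: right by d7 = -6/5 → (-66/5, 79/20)
  seg 6: up by d7 = -6/5 → (-66/5, 11/4)
  seg 7: up by d2 = 7/5 → (-66/5, 83/20)
  seg 8: down by d8 = 11/16 → (-66/5, 277/80)

d6 = -6
d7 = -6/5
d8 = 11/16
d9 = 6
d10 = 89/20
endpoint = (-66/5, 277/80)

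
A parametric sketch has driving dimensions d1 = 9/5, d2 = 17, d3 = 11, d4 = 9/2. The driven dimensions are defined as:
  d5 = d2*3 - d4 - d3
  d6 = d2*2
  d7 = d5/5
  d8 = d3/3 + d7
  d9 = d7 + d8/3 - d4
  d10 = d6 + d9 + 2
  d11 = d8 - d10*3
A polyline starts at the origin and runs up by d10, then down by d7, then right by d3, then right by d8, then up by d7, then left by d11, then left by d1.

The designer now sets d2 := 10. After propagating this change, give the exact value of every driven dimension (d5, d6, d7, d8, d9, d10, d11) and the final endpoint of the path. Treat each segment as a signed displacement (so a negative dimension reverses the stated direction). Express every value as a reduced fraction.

d5 = 29/2
d6 = 20
d7 = 29/10
d8 = 197/30
d9 = 53/90
d10 = 2033/90
d11 = -306/5
endpoint = (2309/30, 2033/90)

Apply edit: d2 := 10
  d5 = d2*3 - d4 - d3 = 29/2
  d6 = d2*2 = 20
  d7 = d5/5 = 29/10
  d8 = d3/3 + d7 = 197/30
  d9 = d7 + d8/3 - d4 = 53/90
  d10 = d6 + d9 + 2 = 2033/90
  d11 = d8 - d10*3 = -306/5
Walk from origin (0, 0):
  seg 1: up by d10 = 2033/90 → (0, 2033/90)
  seg 2: down by d7 = 29/10 → (0, 886/45)
  seg 3: right by d3 = 11 → (11, 886/45)
  seg 4: right by d8 = 197/30 → (527/30, 886/45)
  seg 5: up by d7 = 29/10 → (527/30, 2033/90)
  seg 6: left by d11 = -306/5 → (2363/30, 2033/90)
  seg 7: left by d1 = 9/5 → (2309/30, 2033/90)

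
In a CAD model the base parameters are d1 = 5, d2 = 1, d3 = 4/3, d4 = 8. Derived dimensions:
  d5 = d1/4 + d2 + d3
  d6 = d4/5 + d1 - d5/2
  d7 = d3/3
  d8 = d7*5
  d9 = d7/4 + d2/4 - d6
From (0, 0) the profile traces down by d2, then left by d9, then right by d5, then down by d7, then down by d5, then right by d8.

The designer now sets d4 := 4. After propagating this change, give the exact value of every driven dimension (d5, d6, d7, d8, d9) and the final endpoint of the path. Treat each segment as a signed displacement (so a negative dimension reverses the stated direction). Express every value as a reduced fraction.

Apply edit: d4 := 4
  d5 = d1/4 + d2 + d3 = 43/12
  d6 = d4/5 + d1 - d5/2 = 481/120
  d7 = d3/3 = 4/9
  d8 = d7*5 = 20/9
  d9 = d7/4 + d2/4 - d6 = -1313/360
Walk from origin (0, 0):
  seg 1: down by d2 = 1 → (0, -1)
  seg 2: left by d9 = -1313/360 → (1313/360, -1)
  seg 3: right by d5 = 43/12 → (2603/360, -1)
  seg 4: down by d7 = 4/9 → (2603/360, -13/9)
  seg 5: down by d5 = 43/12 → (2603/360, -181/36)
  seg 6: right by d8 = 20/9 → (3403/360, -181/36)

d5 = 43/12
d6 = 481/120
d7 = 4/9
d8 = 20/9
d9 = -1313/360
endpoint = (3403/360, -181/36)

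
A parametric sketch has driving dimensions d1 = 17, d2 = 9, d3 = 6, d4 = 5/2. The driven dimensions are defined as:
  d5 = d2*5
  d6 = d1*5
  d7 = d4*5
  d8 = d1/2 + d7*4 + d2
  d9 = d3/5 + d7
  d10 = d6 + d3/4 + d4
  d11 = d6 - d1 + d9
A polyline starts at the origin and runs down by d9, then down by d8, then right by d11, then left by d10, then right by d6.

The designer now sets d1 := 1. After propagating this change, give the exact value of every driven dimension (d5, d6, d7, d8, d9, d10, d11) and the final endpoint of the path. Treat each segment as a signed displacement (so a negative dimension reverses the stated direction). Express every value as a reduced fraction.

d5 = 45
d6 = 5
d7 = 25/2
d8 = 119/2
d9 = 137/10
d10 = 9
d11 = 177/10
endpoint = (137/10, -366/5)

Apply edit: d1 := 1
  d5 = d2*5 = 45
  d6 = d1*5 = 5
  d7 = d4*5 = 25/2
  d8 = d1/2 + d7*4 + d2 = 119/2
  d9 = d3/5 + d7 = 137/10
  d10 = d6 + d3/4 + d4 = 9
  d11 = d6 - d1 + d9 = 177/10
Walk from origin (0, 0):
  seg 1: down by d9 = 137/10 → (0, -137/10)
  seg 2: down by d8 = 119/2 → (0, -366/5)
  seg 3: right by d11 = 177/10 → (177/10, -366/5)
  seg 4: left by d10 = 9 → (87/10, -366/5)
  seg 5: right by d6 = 5 → (137/10, -366/5)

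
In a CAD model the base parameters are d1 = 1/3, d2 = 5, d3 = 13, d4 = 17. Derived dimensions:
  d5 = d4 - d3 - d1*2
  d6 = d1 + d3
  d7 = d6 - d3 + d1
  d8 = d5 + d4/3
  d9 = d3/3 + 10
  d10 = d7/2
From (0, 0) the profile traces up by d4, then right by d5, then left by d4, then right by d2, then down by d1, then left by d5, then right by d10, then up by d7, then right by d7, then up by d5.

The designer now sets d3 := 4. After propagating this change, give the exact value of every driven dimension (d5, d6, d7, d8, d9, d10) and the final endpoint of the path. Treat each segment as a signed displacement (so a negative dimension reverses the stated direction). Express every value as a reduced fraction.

d5 = 37/3
d6 = 13/3
d7 = 2/3
d8 = 18
d9 = 34/3
d10 = 1/3
endpoint = (-11, 89/3)

Apply edit: d3 := 4
  d5 = d4 - d3 - d1*2 = 37/3
  d6 = d1 + d3 = 13/3
  d7 = d6 - d3 + d1 = 2/3
  d8 = d5 + d4/3 = 18
  d9 = d3/3 + 10 = 34/3
  d10 = d7/2 = 1/3
Walk from origin (0, 0):
  seg 1: up by d4 = 17 → (0, 17)
  seg 2: right by d5 = 37/3 → (37/3, 17)
  seg 3: left by d4 = 17 → (-14/3, 17)
  seg 4: right by d2 = 5 → (1/3, 17)
  seg 5: down by d1 = 1/3 → (1/3, 50/3)
  seg 6: left by d5 = 37/3 → (-12, 50/3)
  seg 7: right by d10 = 1/3 → (-35/3, 50/3)
  seg 8: up by d7 = 2/3 → (-35/3, 52/3)
  seg 9: right by d7 = 2/3 → (-11, 52/3)
  seg 10: up by d5 = 37/3 → (-11, 89/3)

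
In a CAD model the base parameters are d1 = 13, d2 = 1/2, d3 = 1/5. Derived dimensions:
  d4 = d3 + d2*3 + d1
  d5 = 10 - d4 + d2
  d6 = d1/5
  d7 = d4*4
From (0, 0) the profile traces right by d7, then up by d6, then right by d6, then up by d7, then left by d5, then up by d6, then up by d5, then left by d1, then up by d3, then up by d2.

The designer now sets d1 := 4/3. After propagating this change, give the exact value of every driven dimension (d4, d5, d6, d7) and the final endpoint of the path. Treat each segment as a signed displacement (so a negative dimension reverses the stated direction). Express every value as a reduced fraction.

Apply edit: d1 := 4/3
  d4 = d3 + d2*3 + d1 = 91/30
  d5 = 10 - d4 + d2 = 112/15
  d6 = d1/5 = 4/15
  d7 = d4*4 = 182/15
Walk from origin (0, 0):
  seg 1: right by d7 = 182/15 → (182/15, 0)
  seg 2: up by d6 = 4/15 → (182/15, 4/15)
  seg 3: right by d6 = 4/15 → (62/5, 4/15)
  seg 4: up by d7 = 182/15 → (62/5, 62/5)
  seg 5: left by d5 = 112/15 → (74/15, 62/5)
  seg 6: up by d6 = 4/15 → (74/15, 38/3)
  seg 7: up by d5 = 112/15 → (74/15, 302/15)
  seg 8: left by d1 = 4/3 → (18/5, 302/15)
  seg 9: up by d3 = 1/5 → (18/5, 61/3)
  seg 10: up by d2 = 1/2 → (18/5, 125/6)

d4 = 91/30
d5 = 112/15
d6 = 4/15
d7 = 182/15
endpoint = (18/5, 125/6)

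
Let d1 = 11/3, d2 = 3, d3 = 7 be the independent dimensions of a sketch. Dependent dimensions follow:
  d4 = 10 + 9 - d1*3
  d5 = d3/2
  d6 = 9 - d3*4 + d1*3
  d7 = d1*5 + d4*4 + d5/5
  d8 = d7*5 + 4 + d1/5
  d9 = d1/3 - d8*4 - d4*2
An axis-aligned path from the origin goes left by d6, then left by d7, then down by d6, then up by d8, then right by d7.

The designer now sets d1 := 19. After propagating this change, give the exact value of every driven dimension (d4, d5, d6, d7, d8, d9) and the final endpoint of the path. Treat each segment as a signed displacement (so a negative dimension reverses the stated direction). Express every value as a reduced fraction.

Apply edit: d1 := 19
  d4 = 10 + 9 - d1*3 = -38
  d5 = d3/2 = 7/2
  d6 = 9 - d3*4 + d1*3 = 38
  d7 = d1*5 + d4*4 + d5/5 = -563/10
  d8 = d7*5 + 4 + d1/5 = -2737/10
  d9 = d1/3 - d8*4 - d4*2 = 17657/15
Walk from origin (0, 0):
  seg 1: left by d6 = 38 → (-38, 0)
  seg 2: left by d7 = -563/10 → (183/10, 0)
  seg 3: down by d6 = 38 → (183/10, -38)
  seg 4: up by d8 = -2737/10 → (183/10, -3117/10)
  seg 5: right by d7 = -563/10 → (-38, -3117/10)

d4 = -38
d5 = 7/2
d6 = 38
d7 = -563/10
d8 = -2737/10
d9 = 17657/15
endpoint = (-38, -3117/10)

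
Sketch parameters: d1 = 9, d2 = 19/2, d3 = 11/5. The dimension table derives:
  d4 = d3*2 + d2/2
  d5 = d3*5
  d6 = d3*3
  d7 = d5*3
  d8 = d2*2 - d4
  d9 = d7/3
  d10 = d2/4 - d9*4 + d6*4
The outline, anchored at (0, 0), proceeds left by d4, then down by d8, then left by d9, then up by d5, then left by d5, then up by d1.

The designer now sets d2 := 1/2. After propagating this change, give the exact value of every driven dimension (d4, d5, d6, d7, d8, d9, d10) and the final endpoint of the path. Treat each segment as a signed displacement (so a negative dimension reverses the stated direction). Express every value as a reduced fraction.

d4 = 93/20
d5 = 11
d6 = 33/5
d7 = 33
d8 = -73/20
d9 = 11
d10 = -699/40
endpoint = (-533/20, 473/20)

Apply edit: d2 := 1/2
  d4 = d3*2 + d2/2 = 93/20
  d5 = d3*5 = 11
  d6 = d3*3 = 33/5
  d7 = d5*3 = 33
  d8 = d2*2 - d4 = -73/20
  d9 = d7/3 = 11
  d10 = d2/4 - d9*4 + d6*4 = -699/40
Walk from origin (0, 0):
  seg 1: left by d4 = 93/20 → (-93/20, 0)
  seg 2: down by d8 = -73/20 → (-93/20, 73/20)
  seg 3: left by d9 = 11 → (-313/20, 73/20)
  seg 4: up by d5 = 11 → (-313/20, 293/20)
  seg 5: left by d5 = 11 → (-533/20, 293/20)
  seg 6: up by d1 = 9 → (-533/20, 473/20)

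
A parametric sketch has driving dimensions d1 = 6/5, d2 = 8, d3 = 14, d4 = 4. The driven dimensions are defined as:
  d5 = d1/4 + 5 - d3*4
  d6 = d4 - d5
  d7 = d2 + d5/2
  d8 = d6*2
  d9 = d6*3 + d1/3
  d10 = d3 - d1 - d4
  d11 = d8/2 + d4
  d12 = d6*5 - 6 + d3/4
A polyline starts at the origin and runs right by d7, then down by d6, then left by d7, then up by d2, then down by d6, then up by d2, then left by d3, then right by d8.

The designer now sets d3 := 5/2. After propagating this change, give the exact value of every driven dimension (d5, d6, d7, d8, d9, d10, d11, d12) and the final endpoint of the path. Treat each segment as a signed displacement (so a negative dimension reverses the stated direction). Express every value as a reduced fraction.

d5 = -47/10
d6 = 87/10
d7 = 113/20
d8 = 87/5
d9 = 53/2
d10 = -27/10
d11 = 127/10
d12 = 305/8
endpoint = (149/10, -7/5)

Apply edit: d3 := 5/2
  d5 = d1/4 + 5 - d3*4 = -47/10
  d6 = d4 - d5 = 87/10
  d7 = d2 + d5/2 = 113/20
  d8 = d6*2 = 87/5
  d9 = d6*3 + d1/3 = 53/2
  d10 = d3 - d1 - d4 = -27/10
  d11 = d8/2 + d4 = 127/10
  d12 = d6*5 - 6 + d3/4 = 305/8
Walk from origin (0, 0):
  seg 1: right by d7 = 113/20 → (113/20, 0)
  seg 2: down by d6 = 87/10 → (113/20, -87/10)
  seg 3: left by d7 = 113/20 → (0, -87/10)
  seg 4: up by d2 = 8 → (0, -7/10)
  seg 5: down by d6 = 87/10 → (0, -47/5)
  seg 6: up by d2 = 8 → (0, -7/5)
  seg 7: left by d3 = 5/2 → (-5/2, -7/5)
  seg 8: right by d8 = 87/5 → (149/10, -7/5)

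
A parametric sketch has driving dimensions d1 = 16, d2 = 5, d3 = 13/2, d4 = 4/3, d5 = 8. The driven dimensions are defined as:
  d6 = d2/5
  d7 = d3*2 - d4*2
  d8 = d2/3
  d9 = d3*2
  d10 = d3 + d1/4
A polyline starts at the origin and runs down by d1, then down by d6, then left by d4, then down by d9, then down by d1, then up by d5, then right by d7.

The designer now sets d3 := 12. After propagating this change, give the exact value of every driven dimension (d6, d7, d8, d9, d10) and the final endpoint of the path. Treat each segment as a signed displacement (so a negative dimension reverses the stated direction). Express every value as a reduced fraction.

d6 = 1
d7 = 64/3
d8 = 5/3
d9 = 24
d10 = 16
endpoint = (20, -49)

Apply edit: d3 := 12
  d6 = d2/5 = 1
  d7 = d3*2 - d4*2 = 64/3
  d8 = d2/3 = 5/3
  d9 = d3*2 = 24
  d10 = d3 + d1/4 = 16
Walk from origin (0, 0):
  seg 1: down by d1 = 16 → (0, -16)
  seg 2: down by d6 = 1 → (0, -17)
  seg 3: left by d4 = 4/3 → (-4/3, -17)
  seg 4: down by d9 = 24 → (-4/3, -41)
  seg 5: down by d1 = 16 → (-4/3, -57)
  seg 6: up by d5 = 8 → (-4/3, -49)
  seg 7: right by d7 = 64/3 → (20, -49)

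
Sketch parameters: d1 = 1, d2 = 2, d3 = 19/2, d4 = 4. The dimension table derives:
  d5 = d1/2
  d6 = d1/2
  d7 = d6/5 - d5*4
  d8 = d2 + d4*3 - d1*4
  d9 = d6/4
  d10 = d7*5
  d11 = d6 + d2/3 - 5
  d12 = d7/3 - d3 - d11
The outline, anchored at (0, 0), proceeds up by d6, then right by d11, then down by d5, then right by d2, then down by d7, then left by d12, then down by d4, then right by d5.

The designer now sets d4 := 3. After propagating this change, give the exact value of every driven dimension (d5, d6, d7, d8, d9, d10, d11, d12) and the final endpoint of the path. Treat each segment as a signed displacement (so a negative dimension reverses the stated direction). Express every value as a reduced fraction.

Apply edit: d4 := 3
  d5 = d1/2 = 1/2
  d6 = d1/2 = 1/2
  d7 = d6/5 - d5*4 = -19/10
  d8 = d2 + d4*3 - d1*4 = 7
  d9 = d6/4 = 1/8
  d10 = d7*5 = -19/2
  d11 = d6 + d2/3 - 5 = -23/6
  d12 = d7/3 - d3 - d11 = -63/10
Walk from origin (0, 0):
  seg 1: up by d6 = 1/2 → (0, 1/2)
  seg 2: right by d11 = -23/6 → (-23/6, 1/2)
  seg 3: down by d5 = 1/2 → (-23/6, 0)
  seg 4: right by d2 = 2 → (-11/6, 0)
  seg 5: down by d7 = -19/10 → (-11/6, 19/10)
  seg 6: left by d12 = -63/10 → (67/15, 19/10)
  seg 7: down by d4 = 3 → (67/15, -11/10)
  seg 8: right by d5 = 1/2 → (149/30, -11/10)

d5 = 1/2
d6 = 1/2
d7 = -19/10
d8 = 7
d9 = 1/8
d10 = -19/2
d11 = -23/6
d12 = -63/10
endpoint = (149/30, -11/10)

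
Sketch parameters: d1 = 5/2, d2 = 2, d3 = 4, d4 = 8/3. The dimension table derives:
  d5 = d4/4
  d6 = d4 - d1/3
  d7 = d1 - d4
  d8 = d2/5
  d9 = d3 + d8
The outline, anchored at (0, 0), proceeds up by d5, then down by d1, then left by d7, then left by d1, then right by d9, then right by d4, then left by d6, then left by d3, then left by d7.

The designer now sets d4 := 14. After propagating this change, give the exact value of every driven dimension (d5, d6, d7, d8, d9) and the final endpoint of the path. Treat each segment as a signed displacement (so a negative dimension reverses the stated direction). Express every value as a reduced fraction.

d5 = 7/2
d6 = 79/6
d7 = -23/2
d8 = 2/5
d9 = 22/5
endpoint = (326/15, 1)

Apply edit: d4 := 14
  d5 = d4/4 = 7/2
  d6 = d4 - d1/3 = 79/6
  d7 = d1 - d4 = -23/2
  d8 = d2/5 = 2/5
  d9 = d3 + d8 = 22/5
Walk from origin (0, 0):
  seg 1: up by d5 = 7/2 → (0, 7/2)
  seg 2: down by d1 = 5/2 → (0, 1)
  seg 3: left by d7 = -23/2 → (23/2, 1)
  seg 4: left by d1 = 5/2 → (9, 1)
  seg 5: right by d9 = 22/5 → (67/5, 1)
  seg 6: right by d4 = 14 → (137/5, 1)
  seg 7: left by d6 = 79/6 → (427/30, 1)
  seg 8: left by d3 = 4 → (307/30, 1)
  seg 9: left by d7 = -23/2 → (326/15, 1)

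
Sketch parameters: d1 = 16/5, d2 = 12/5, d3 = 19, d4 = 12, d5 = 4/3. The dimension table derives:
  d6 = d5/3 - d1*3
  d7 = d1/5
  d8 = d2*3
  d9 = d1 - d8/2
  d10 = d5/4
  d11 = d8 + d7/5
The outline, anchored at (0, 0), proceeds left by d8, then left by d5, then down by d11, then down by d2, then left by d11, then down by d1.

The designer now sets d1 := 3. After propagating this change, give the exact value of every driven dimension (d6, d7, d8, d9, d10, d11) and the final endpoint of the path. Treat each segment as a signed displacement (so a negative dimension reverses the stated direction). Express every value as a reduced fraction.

Apply edit: d1 := 3
  d6 = d5/3 - d1*3 = -77/9
  d7 = d1/5 = 3/5
  d8 = d2*3 = 36/5
  d9 = d1 - d8/2 = -3/5
  d10 = d5/4 = 1/3
  d11 = d8 + d7/5 = 183/25
Walk from origin (0, 0):
  seg 1: left by d8 = 36/5 → (-36/5, 0)
  seg 2: left by d5 = 4/3 → (-128/15, 0)
  seg 3: down by d11 = 183/25 → (-128/15, -183/25)
  seg 4: down by d2 = 12/5 → (-128/15, -243/25)
  seg 5: left by d11 = 183/25 → (-1189/75, -243/25)
  seg 6: down by d1 = 3 → (-1189/75, -318/25)

d6 = -77/9
d7 = 3/5
d8 = 36/5
d9 = -3/5
d10 = 1/3
d11 = 183/25
endpoint = (-1189/75, -318/25)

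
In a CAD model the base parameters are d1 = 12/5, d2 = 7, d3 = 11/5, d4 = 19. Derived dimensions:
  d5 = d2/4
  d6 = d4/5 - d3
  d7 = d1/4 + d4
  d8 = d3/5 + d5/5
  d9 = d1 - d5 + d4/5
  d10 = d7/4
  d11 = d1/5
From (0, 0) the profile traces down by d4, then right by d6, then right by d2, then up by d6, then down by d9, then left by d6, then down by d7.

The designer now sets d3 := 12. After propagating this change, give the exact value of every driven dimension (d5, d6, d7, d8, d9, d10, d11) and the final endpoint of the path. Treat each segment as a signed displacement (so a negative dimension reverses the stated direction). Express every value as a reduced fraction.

Apply edit: d3 := 12
  d5 = d2/4 = 7/4
  d6 = d4/5 - d3 = -41/5
  d7 = d1/4 + d4 = 98/5
  d8 = d3/5 + d5/5 = 11/4
  d9 = d1 - d5 + d4/5 = 89/20
  d10 = d7/4 = 49/10
  d11 = d1/5 = 12/25
Walk from origin (0, 0):
  seg 1: down by d4 = 19 → (0, -19)
  seg 2: right by d6 = -41/5 → (-41/5, -19)
  seg 3: right by d2 = 7 → (-6/5, -19)
  seg 4: up by d6 = -41/5 → (-6/5, -136/5)
  seg 5: down by d9 = 89/20 → (-6/5, -633/20)
  seg 6: left by d6 = -41/5 → (7, -633/20)
  seg 7: down by d7 = 98/5 → (7, -205/4)

d5 = 7/4
d6 = -41/5
d7 = 98/5
d8 = 11/4
d9 = 89/20
d10 = 49/10
d11 = 12/25
endpoint = (7, -205/4)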